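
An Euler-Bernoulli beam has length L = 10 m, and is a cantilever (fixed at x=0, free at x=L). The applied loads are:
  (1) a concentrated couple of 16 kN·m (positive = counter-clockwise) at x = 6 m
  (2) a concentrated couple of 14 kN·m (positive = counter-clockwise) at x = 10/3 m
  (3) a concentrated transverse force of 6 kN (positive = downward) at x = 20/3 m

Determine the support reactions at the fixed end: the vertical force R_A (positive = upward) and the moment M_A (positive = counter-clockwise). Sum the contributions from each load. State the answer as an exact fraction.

Load 1 — applied couple M₀=16 kN·m at a=6 m (b=L-a=4):
  R_A = 0 kN
  M_A = -M₀ = -16 kN·m
Load 2 — applied couple M₀=14 kN·m at a=10/3 m (b=L-a=20/3):
  R_A = 0 kN
  M_A = -M₀ = -14 kN·m
Load 3 — point force P=6 kN at a=20/3 m (b=L-a=10/3):
  R_A = P = 6 kN
  M_A = Pa = 6·(20/3) = 40 kN·m
Superposition: R_A = 6 kN, M_A = 10 kN·m

R_A = 6 kN, M_A = 10 kN·m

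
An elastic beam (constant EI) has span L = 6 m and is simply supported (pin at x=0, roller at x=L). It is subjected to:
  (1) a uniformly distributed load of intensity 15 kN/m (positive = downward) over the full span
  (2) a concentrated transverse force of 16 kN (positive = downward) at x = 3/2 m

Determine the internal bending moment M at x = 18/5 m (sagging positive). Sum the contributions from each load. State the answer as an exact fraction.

Load 1 — uniform load w=15 kN/m over full span:
  M_1 = wx(L-x)/2 = 15·(18/5)·(6-(18/5))/2 = 324/5 kN·m
Load 2 — point force P=16 kN at a=3/2 m (b=L-a=9/2):
  M_2 = Pa(L-x)/L  [x>a] = 16·(3/2)·(6-(18/5))/6 = 48/5 kN·m
Superposition: M = Σ M_i = 372/5 kN·m ≈ 74.400000 kN·m

M(18/5) = 372/5 kN·m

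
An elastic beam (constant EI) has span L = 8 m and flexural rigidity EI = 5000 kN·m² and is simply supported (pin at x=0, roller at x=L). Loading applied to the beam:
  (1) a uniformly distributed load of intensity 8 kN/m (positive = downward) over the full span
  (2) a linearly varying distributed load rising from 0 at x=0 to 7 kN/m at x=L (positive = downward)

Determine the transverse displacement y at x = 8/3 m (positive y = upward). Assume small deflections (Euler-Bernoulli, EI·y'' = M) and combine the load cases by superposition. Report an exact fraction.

y(8/3) = -48128/455625 m

Load 1 — uniform load w=8 kN/m over full span:
  y_1 = -wx(L³-2Lx²+x³)/(24EI) = -8·(8/3)·(8³-2·8·(8/3)²+(8/3)³)/(24·5000) = -11264/151875 m
Load 2 — triangular load w₀=7 kN/m (0→w₀ over full span):
  y_2 = -w₀x(7L⁴-10L²x²+3x⁴)/(360LEI) = -7·(8/3)·(7·8⁴-10·8²·(8/3)²+3·(8/3)⁴)/(360·8·5000) = -14336/455625 m
Superposition: y = Σ y_i = -48128/455625 m ≈ -0.105631 m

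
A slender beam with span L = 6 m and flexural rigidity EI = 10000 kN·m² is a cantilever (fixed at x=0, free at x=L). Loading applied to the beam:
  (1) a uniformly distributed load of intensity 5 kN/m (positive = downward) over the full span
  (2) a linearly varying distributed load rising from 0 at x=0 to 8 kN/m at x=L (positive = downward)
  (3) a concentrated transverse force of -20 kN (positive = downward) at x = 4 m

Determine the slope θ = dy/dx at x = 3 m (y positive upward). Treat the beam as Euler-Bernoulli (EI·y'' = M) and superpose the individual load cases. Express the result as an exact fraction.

Load 1 — uniform load w=5 kN/m over full span:
  θ_1 = -wx(x²-3Lx+3L²)/(6EI) = -5·3·(3²-3·6·3+3·6²)/(6·10000) = -63/4000 rad
Load 2 — triangular load w₀=8 kN/m (0→w₀ over full span):
  θ_2 = (w₀Lx²/4-w₀L²x/3-w₀x⁴/(24L))/EI = (8·6·3²/4-8·6²·3/3-8·3⁴/(24·6))/10000 = -369/20000 rad
Load 3 — point force P=-20 kN at a=4 m (b=L-a=2):
  θ_3 = -Px(2a-x)/(2EI)  [x≤a] = -(-20)·3·(2·4-3)/(2·10000) = 3/200 rad
Superposition: θ = Σ θ_i = -12/625 rad ≈ -0.019200 rad

θ(3) = -12/625 rad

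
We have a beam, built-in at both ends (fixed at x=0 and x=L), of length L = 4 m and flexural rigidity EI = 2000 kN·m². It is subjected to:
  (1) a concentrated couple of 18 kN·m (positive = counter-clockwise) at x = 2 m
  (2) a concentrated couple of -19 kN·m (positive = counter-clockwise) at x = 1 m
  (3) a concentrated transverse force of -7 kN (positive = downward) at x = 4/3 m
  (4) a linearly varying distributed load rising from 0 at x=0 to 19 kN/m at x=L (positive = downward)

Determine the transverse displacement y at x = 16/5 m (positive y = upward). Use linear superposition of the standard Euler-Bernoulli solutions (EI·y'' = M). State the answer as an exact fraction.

Load 1 — applied couple M₀=18 kN·m at a=2 m (b=L-a=2):
  y_1 = (R_Ax³/6 - M_Ax²/2 - M₀(x-a)²/2)/EI  [x>a] with R_A=27/4, M_A=9/2 = ((27/4)·(16/5)³/6 - (9/2)·(16/5)²/2 - 18·((16/5)-2)²/2)/2000 = 27/62500 m
Load 2 — applied couple M₀=-19 kN·m at a=1 m (b=L-a=3):
  y_2 = (R_Ax³/6 - M_Ax²/2 - M₀(x-a)²/2)/EI  [x>a] with R_A=-171/32, M_A=57/16 = ((-171/32)·(16/5)³/6 - (57/16)·(16/5)²/2 - (-19)·((16/5)-1)²/2)/2000 = -361/500000 m
Load 3 — point force P=-7 kN at a=4/3 m (b=L-a=8/3):
  y_3 = -Pa²(L-x)²(3bL-(3b+a)(L-x))/(6L³EI)  [x>a] = -(-7)·(4/3)²·(4-(16/5))²·(3·(8/3)·4-(3·(8/3)+(4/3))·(4-(16/5)))/(6·4³·2000) = 322/1265625 m
Load 4 — triangular load w₀=19 kN/m (0→w₀ over full span):
  y_4 = -w₀x²(L-x)²(x+2L)/(120LEI) = -19·(16/5)²·(4-(16/5))²·((16/5)+2·4)/(120·4·2000) = -8512/5859375 m
Superposition: y = Σ y_i = -7534493/5062500000 m ≈ -0.001488 m

y(16/5) = -7534493/5062500000 m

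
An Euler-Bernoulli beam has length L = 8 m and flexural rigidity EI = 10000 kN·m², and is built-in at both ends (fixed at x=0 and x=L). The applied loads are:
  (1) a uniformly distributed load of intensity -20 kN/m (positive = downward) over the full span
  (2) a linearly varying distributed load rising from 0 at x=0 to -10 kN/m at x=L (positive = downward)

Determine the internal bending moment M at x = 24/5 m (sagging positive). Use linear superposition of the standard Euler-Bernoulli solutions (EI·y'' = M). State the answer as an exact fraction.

M(24/5) = -1504/25 kN·m

Load 1 — uniform load w=-20 kN/m over full span:
  M_1 = wLx/2 - wL²/12 - wx²/2 = (-20)·8·(24/5)/2 - (-20)·8²/12 - (-20)·(24/5)²/2 = -704/15 kN·m
Load 2 — triangular load w₀=-10 kN/m (0→w₀ over full span):
  M_2 = 3w₀Lx/20 - w₀L²/30 - w₀x³/(6L) = 3·(-10)·8·(24/5)/20 - (-10)·8²/30 - (-10)·(24/5)³/(6·8) = -992/75 kN·m
Superposition: M = Σ M_i = -1504/25 kN·m ≈ -60.160000 kN·m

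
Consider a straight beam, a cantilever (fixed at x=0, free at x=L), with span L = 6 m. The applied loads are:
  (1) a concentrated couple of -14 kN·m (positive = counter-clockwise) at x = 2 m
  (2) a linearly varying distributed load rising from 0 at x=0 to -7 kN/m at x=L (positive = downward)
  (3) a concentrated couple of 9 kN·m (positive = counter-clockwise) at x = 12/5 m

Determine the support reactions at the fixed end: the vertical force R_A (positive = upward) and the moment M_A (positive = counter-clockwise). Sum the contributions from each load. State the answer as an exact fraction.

Load 1 — applied couple M₀=-14 kN·m at a=2 m (b=L-a=4):
  R_A = 0 kN
  M_A = -M₀ = -(-14) = 14 kN·m
Load 2 — triangular load w₀=-7 kN/m (0→w₀ over full span):
  R_A = w₀L/2 = (-7)·6/2 = -21 kN
  M_A = w₀L²/3 = (-7)·6²/3 = -84 kN·m
Load 3 — applied couple M₀=9 kN·m at a=12/5 m (b=L-a=18/5):
  R_A = 0 kN
  M_A = -M₀ = -9 kN·m
Superposition: R_A = -21 kN, M_A = -79 kN·m

R_A = -21 kN, M_A = -79 kN·m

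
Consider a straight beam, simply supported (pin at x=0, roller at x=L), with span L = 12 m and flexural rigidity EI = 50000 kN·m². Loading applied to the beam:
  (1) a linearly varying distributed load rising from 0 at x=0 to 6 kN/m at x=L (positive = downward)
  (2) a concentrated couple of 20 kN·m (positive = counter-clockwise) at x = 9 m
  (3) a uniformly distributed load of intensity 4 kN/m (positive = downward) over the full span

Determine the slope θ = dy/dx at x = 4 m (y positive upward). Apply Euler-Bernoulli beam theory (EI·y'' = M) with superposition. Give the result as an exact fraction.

θ(4) = -8063/1500000 rad

Load 1 — triangular load w₀=6 kN/m (0→w₀ over full span):
  θ_1 = -w₀(7L⁴-30L²x²+15x⁴)/(360LEI) = -6·(7·12⁴-30·12²·4²+15·4⁴)/(360·12·50000) = -104/46875 rad
Load 2 — applied couple M₀=20 kN·m at a=9 m (b=L-a=3):
  θ_2 = (M₀x²/(2L)+C₁)/EI  [x≤a] with C₁=M₀(3b²-L²)/(6L)=-65/2 = (20·4²/(2·12)+(-65/2))/50000 = -23/60000 rad
Load 3 — uniform load w=4 kN/m over full span:
  θ_3 = -w(L³-6Lx²+4x³)/(24EI) = -4·(12³-6·12·4²+4·4³)/(24·50000) = -26/9375 rad
Superposition: θ = Σ θ_i = -8063/1500000 rad ≈ -0.005375 rad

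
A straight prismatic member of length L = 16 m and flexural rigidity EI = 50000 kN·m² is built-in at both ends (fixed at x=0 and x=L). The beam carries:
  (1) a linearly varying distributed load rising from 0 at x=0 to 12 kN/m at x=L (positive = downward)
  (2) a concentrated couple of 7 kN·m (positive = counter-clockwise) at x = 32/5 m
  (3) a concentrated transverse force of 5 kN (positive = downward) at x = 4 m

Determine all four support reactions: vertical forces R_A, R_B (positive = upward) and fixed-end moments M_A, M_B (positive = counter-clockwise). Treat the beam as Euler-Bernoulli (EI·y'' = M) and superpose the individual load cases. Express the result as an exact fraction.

Load 1 — triangular load w₀=12 kN/m (0→w₀ over full span):
  R_A = 3w₀L/20 = 3·12·16/20 = 144/5 kN
  M_A = w₀L²/30 = 12·16²/30 = 512/5 kN·m
  R_B = 7w₀L/20 = 7·12·16/20 = 336/5 kN
  M_B = -w₀L²/20 = -12·16²/20 = -768/5 kN·m
Load 2 — applied couple M₀=7 kN·m at a=32/5 m (b=L-a=48/5):
  R_A = 6M₀ab/L³ = 6·7·(32/5)·(48/5)/16³ = 63/100 kN
  M_A = M₀b(2a-b)/L² = 7·(48/5)·(2·(32/5)-(48/5))/16² = 21/25 kN·m
  R_B = -6M₀ab/L³ = -6·7·(32/5)·(48/5)/16³ = -63/100 kN
  M_B = M₀a(2b-a)/L² = 7·(32/5)·(2·(48/5)-(32/5))/16² = 56/25 kN·m
Load 3 — point force P=5 kN at a=4 m (b=L-a=12):
  R_A = Pb²(3a+b)/L³ = 5·12²·(3·4+12)/16³ = 135/32 kN
  M_A = Pab²/L² = 5·4·12²/16² = 45/4 kN·m
  R_B = Pa²(a+3b)/L³ = 5·4²·(4+3·12)/16³ = 25/32 kN
  M_B = -Pa²b/L² = -5·4²·12/16² = -15/4 kN·m
Superposition: R_A = 26919/800 kN, M_A = 11449/100 kN·m, R_B = 53881/800 kN, M_B = -15511/100 kN·m

R_A = 26919/800 kN, M_A = 11449/100 kN·m, R_B = 53881/800 kN, M_B = -15511/100 kN·m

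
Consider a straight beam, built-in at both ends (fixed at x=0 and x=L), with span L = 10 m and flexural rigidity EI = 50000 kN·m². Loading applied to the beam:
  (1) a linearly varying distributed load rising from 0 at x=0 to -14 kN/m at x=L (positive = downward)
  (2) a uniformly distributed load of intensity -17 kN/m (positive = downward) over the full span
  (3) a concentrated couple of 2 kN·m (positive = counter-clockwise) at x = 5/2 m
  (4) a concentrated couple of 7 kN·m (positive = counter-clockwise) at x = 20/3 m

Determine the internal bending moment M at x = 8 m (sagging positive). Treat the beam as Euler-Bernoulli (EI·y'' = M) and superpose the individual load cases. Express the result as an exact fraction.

Load 1 — triangular load w₀=-14 kN/m (0→w₀ over full span):
  M_1 = 3w₀Lx/20 - w₀L²/30 - w₀x³/(6L) = 3·(-14)·10·8/20 - (-14)·10²/30 - (-14)·8³/(6·10) = -28/15 kN·m
Load 2 — uniform load w=-17 kN/m over full span:
  M_2 = wLx/2 - wL²/12 - wx²/2 = (-17)·10·8/2 - (-17)·10²/12 - (-17)·8²/2 = 17/3 kN·m
Load 3 — applied couple M₀=2 kN·m at a=5/2 m (b=L-a=15/2):
  M_3 = R_Ax - M_A - M₀  [x>a] with R_A=9/40, M_A=-3/8 = (9/40)·8 - (-3/8) - 2 = 7/40 kN·m
Load 4 — applied couple M₀=7 kN·m at a=20/3 m (b=L-a=10/3):
  M_4 = R_Ax - M_A - M₀  [x>a] with R_A=14/15, M_A=7/3 = (14/15)·8 - (7/3) - 7 = -28/15 kN·m
Superposition: M = Σ M_i = 253/120 kN·m ≈ 2.108333 kN·m

M(8) = 253/120 kN·m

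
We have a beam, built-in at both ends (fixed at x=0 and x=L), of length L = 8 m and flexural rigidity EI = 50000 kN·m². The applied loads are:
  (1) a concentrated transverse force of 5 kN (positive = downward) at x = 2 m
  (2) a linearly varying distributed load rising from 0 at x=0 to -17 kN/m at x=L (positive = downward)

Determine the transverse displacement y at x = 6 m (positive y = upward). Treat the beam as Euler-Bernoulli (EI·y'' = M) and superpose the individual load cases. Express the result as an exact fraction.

Load 1 — point force P=5 kN at a=2 m (b=L-a=6):
  y_1 = -Pa²(L-x)²(3bL-(3b+a)(L-x))/(6L³EI)  [x>a] = -5·2²·(8-6)²·(3·6·8-(3·6+2)·(8-6))/(6·8³·50000) = -13/240000 m
Load 2 — triangular load w₀=-17 kN/m (0→w₀ over full span):
  y_2 = -w₀x²(L-x)²(x+2L)/(120LEI) = -(-17)·6²·(8-6)²·(6+2·8)/(120·8·50000) = 561/500000 m
Superposition: y = Σ y_i = 6407/6000000 m ≈ 0.001068 m

y(6) = 6407/6000000 m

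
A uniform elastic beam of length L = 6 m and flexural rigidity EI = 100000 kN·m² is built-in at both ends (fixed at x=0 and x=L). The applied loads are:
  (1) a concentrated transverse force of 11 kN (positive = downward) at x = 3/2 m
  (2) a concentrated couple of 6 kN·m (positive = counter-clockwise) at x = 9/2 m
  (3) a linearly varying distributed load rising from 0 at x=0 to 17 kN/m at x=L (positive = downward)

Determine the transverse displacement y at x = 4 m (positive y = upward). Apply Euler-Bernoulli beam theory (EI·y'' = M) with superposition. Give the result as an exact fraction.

Load 1 — point force P=11 kN at a=3/2 m (b=L-a=9/2):
  y_1 = -Pa²(L-x)²(3bL-(3b+a)(L-x))/(6L³EI)  [x>a] = -11·(3/2)²·(6-4)²·(3·(9/2)·6-(3·(9/2)+(3/2))·(6-4))/(6·6³·100000) = -187/4800000 m
Load 2 — applied couple M₀=6 kN·m at a=9/2 m (b=L-a=3/2):
  y_2 = (R_Ax³/6 - M_Ax²/2)/EI  [x≤a] with R_A=9/8, M_A=15/8 = ((9/8)·4³/6 - (15/8)·4²/2)/100000 = -3/100000 m
Load 3 — triangular load w₀=17 kN/m (0→w₀ over full span):
  y_3 = -w₀x²(L-x)²(x+2L)/(120LEI) = -17·4²·(6-4)²·(4+2·6)/(120·6·100000) = -34/140625 m
Superposition: y = Σ y_i = -22373/72000000 m ≈ -0.000311 m

y(4) = -22373/72000000 m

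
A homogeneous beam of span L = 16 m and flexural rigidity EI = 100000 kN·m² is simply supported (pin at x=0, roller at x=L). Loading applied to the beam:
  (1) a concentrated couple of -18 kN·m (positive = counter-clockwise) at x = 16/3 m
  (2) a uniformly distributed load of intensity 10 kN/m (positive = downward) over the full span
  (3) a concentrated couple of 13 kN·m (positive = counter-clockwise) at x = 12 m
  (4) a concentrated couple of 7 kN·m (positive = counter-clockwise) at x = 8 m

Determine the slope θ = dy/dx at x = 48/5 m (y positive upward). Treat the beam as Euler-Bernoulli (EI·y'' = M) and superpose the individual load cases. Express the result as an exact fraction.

θ(48/5) = 5277/1000000 rad

Load 1 — applied couple M₀=-18 kN·m at a=16/3 m (b=L-a=32/3):
  θ_1 = (M₀x²/(2L)-M₀(x-a)+C₁)/EI  [x>a] with C₁=M₀(3b²-L²)/(6L)=-16 = ((-18)·(48/5)²/(2·16)-(-18)·((48/5)-(16/3))+(-16))/100000 = 7/78125 rad
Load 2 — uniform load w=10 kN/m over full span:
  θ_2 = -w(L³-6Lx²+4x³)/(24EI) = -10·(16³-6·16·(48/5)²+4·(48/5)³)/(24·100000) = 1184/234375 rad
Load 3 — applied couple M₀=13 kN·m at a=12 m (b=L-a=4):
  θ_3 = (M₀x²/(2L)+C₁)/EI  [x≤a] with C₁=M₀(3b²-L²)/(6L)=-169/6 = (13·(48/5)²/(2·16)+(-169/6))/100000 = 1391/15000000 rad
Load 4 — applied couple M₀=7 kN·m at a=8 m (b=L-a=8):
  θ_4 = (M₀x²/(2L)-M₀(x-a)+C₁)/EI  [x>a] with C₁=M₀(3b²-L²)/(6L)=-14/3 = (7·(48/5)²/(2·16)-7·((48/5)-8)+(-14/3))/100000 = 161/3750000 rad
Superposition: θ = Σ θ_i = 5277/1000000 rad ≈ 0.005277 rad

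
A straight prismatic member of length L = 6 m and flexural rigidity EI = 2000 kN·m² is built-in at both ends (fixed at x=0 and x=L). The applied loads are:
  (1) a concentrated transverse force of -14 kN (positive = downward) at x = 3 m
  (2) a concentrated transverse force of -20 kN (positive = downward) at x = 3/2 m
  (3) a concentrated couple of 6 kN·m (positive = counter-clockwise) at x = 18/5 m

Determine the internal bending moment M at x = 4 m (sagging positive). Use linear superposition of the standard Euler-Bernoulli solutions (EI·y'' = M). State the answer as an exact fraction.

M(4) = -1257/200 kN·m

Load 1 — point force P=-14 kN at a=3 m (b=L-a=3):
  M_1 = Pa²(a+3b)(L-x)/L³ - Pa²b/L²  [x>a] = (-14)·3²·(3+3·3)·(6-4)/6³ - (-14)·3²·3/6² = -7/2 kN·m
Load 2 — point force P=-20 kN at a=3/2 m (b=L-a=9/2):
  M_2 = Pa²(a+3b)(L-x)/L³ - Pa²b/L²  [x>a] = (-20)·(3/2)²·((3/2)+3·(9/2))·(6-4)/6³ - (-20)·(3/2)²·(9/2)/6² = -5/8 kN·m
Load 3 — applied couple M₀=6 kN·m at a=18/5 m (b=L-a=12/5):
  M_3 = R_Ax - M_A - M₀  [x>a] with R_A=36/25, M_A=48/25 = (36/25)·4 - (48/25) - 6 = -54/25 kN·m
Superposition: M = Σ M_i = -1257/200 kN·m ≈ -6.285000 kN·m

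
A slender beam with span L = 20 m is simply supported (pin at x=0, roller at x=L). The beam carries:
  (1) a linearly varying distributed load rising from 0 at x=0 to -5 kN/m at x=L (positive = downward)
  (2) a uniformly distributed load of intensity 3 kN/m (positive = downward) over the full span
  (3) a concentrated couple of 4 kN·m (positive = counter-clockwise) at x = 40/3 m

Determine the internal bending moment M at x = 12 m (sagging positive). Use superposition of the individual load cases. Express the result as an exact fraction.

M(12) = 92/5 kN·m

Load 1 — triangular load w₀=-5 kN/m (0→w₀ over full span):
  M_1 = w₀Lx/6 - w₀x³/(6L) = (-5)·20·12/6 - (-5)·12³/(6·20) = -128 kN·m
Load 2 — uniform load w=3 kN/m over full span:
  M_2 = wx(L-x)/2 = 3·12·(20-12)/2 = 144 kN·m
Load 3 — applied couple M₀=4 kN·m at a=40/3 m (b=L-a=20/3):
  M_3 = M₀x/L  [x≤a] = 4·12/20 = 12/5 kN·m
Superposition: M = Σ M_i = 92/5 kN·m ≈ 18.400000 kN·m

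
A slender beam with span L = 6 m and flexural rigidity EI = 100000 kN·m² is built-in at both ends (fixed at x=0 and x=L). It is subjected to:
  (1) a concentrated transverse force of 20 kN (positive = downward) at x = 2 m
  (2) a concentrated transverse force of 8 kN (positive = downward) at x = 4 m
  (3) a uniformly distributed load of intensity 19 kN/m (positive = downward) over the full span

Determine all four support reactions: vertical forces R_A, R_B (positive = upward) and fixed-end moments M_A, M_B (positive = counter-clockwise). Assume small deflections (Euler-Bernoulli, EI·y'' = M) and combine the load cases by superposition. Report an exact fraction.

R_A = 665/9 kN, M_A = 235/3 kN·m, R_B = 613/9 kN, M_B = -73 kN·m

Load 1 — point force P=20 kN at a=2 m (b=L-a=4):
  R_A = Pb²(3a+b)/L³ = 20·4²·(3·2+4)/6³ = 400/27 kN
  M_A = Pab²/L² = 20·2·4²/6² = 160/9 kN·m
  R_B = Pa²(a+3b)/L³ = 20·2²·(2+3·4)/6³ = 140/27 kN
  M_B = -Pa²b/L² = -20·2²·4/6² = -80/9 kN·m
Load 2 — point force P=8 kN at a=4 m (b=L-a=2):
  R_A = Pb²(3a+b)/L³ = 8·2²·(3·4+2)/6³ = 56/27 kN
  M_A = Pab²/L² = 8·4·2²/6² = 32/9 kN·m
  R_B = Pa²(a+3b)/L³ = 8·4²·(4+3·2)/6³ = 160/27 kN
  M_B = -Pa²b/L² = -8·4²·2/6² = -64/9 kN·m
Load 3 — uniform load w=19 kN/m over full span:
  R_A = wL/2 = 19·6/2 = 57 kN
  M_A = wL²/12 = 19·6²/12 = 57 kN·m
  R_B = wL/2 = 19·6/2 = 57 kN
  M_B = -wL²/12 = -19·6²/12 = -57 kN·m
Superposition: R_A = 665/9 kN, M_A = 235/3 kN·m, R_B = 613/9 kN, M_B = -73 kN·m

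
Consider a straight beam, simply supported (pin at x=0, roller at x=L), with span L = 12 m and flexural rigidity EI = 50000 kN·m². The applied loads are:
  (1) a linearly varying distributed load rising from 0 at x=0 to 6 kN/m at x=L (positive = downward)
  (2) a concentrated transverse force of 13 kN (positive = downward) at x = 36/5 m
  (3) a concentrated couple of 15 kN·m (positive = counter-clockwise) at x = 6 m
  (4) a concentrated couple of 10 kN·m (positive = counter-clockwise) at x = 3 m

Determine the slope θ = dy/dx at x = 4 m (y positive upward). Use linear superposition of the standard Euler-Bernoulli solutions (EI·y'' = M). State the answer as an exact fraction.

Load 1 — triangular load w₀=6 kN/m (0→w₀ over full span):
  θ_1 = -w₀(7L⁴-30L²x²+15x⁴)/(360LEI) = -6·(7·12⁴-30·12²·4²+15·4⁴)/(360·12·50000) = -104/46875 rad
Load 2 — point force P=13 kN at a=36/5 m (b=L-a=24/5):
  θ_2 = -Pb(L²-b²-3x²)/(6LEI)  [x≤a] = -13·(24/5)·(12²-(24/5)²-3·4²)/(6·12·50000) = -494/390625 rad
Load 3 — applied couple M₀=15 kN·m at a=6 m (b=L-a=6):
  θ_3 = (M₀x²/(2L)+C₁)/EI  [x≤a] with C₁=M₀(3b²-L²)/(6L)=-15/2 = (15·4²/(2·12)+(-15/2))/50000 = 1/20000 rad
Load 4 — applied couple M₀=10 kN·m at a=3 m (b=L-a=9):
  θ_4 = (M₀x²/(2L)-M₀(x-a)+C₁)/EI  [x>a] with C₁=M₀(3b²-L²)/(6L)=55/4 = (10·4²/(2·12)-10·(4-3)+(55/4))/50000 = 1/4800 rad
Superposition: θ = Σ θ_i = -241873/75000000 rad ≈ -0.003225 rad

θ(4) = -241873/75000000 rad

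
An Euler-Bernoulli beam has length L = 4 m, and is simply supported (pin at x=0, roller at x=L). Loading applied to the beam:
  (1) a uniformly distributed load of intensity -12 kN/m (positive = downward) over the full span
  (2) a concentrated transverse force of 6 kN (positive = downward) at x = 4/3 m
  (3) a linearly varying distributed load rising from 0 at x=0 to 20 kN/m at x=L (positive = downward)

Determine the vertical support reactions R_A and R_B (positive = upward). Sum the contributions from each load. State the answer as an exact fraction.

R_A = -20/3 kN, R_B = 14/3 kN

Load 1 — uniform load w=-12 kN/m over full span:
  R_A = wL/2 = (-12)·4/2 = -24 kN
  R_B = wL/2 = (-12)·4/2 = -24 kN
Load 2 — point force P=6 kN at a=4/3 m (b=L-a=8/3):
  R_A = Pb/L = 6·(8/3)/4 = 4 kN
  R_B = Pa/L = 6·(4/3)/4 = 2 kN
Load 3 — triangular load w₀=20 kN/m (0→w₀ over full span):
  R_A = w₀L/6 = 20·4/6 = 40/3 kN
  R_B = w₀L/3 = 20·4/3 = 80/3 kN
Superposition: R_A = -20/3 kN, R_B = 14/3 kN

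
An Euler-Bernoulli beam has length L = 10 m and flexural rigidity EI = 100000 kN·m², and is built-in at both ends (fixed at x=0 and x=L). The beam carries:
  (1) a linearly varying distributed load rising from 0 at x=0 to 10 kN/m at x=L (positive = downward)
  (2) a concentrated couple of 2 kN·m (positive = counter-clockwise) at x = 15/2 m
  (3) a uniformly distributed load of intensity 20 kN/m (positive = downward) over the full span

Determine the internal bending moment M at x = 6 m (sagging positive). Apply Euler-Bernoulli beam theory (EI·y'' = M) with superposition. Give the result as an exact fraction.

Load 1 — triangular load w₀=10 kN/m (0→w₀ over full span):
  M_1 = 3w₀Lx/20 - w₀L²/30 - w₀x³/(6L) = 3·10·10·6/20 - 10·10²/30 - 10·6³/(6·10) = 62/3 kN·m
Load 2 — applied couple M₀=2 kN·m at a=15/2 m (b=L-a=5/2):
  M_2 = R_Ax - M_A  [x≤a] with R_A=9/40, M_A=5/8 = (9/40)·6 - (5/8) = 29/40 kN·m
Load 3 — uniform load w=20 kN/m over full span:
  M_3 = wLx/2 - wL²/12 - wx²/2 = 20·10·6/2 - 20·10²/12 - 20·6²/2 = 220/3 kN·m
Superposition: M = Σ M_i = 3789/40 kN·m ≈ 94.725000 kN·m

M(6) = 3789/40 kN·m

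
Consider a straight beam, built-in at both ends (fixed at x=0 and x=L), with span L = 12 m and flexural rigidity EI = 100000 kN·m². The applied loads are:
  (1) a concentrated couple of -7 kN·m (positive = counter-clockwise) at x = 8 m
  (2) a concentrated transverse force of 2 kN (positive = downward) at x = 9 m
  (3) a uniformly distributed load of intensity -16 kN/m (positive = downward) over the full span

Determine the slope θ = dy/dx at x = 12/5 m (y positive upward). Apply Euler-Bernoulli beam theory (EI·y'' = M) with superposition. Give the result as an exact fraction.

Load 1 — applied couple M₀=-7 kN·m at a=8 m (b=L-a=4):
  θ_1 = (R_Ax²/2 - M_Ax)/EI  [x≤a] with R_A=-7/9, M_A=-7/3 = ((-7/9)·(12/5)²/2 - (-7/3)·(12/5))/100000 = 21/625000 rad
Load 2 — point force P=2 kN at a=9 m (b=L-a=3):
  θ_2 = -Pb²x(2aL-(3a+b)x)/(2L³EI)  [x≤a] = -2·3²·(12/5)·(2·9·12-(3·9+3)·(12/5))/(2·12³·100000) = -9/500000 rad
Load 3 — uniform load w=-16 kN/m over full span:
  θ_3 = -wx(L-x)(L-2x)/(12EI) = -(-16)·(12/5)·(12-(12/5))·(12-2·(12/5))/(12·100000) = 864/390625 rad
Superposition: θ = Σ θ_i = 27843/12500000 rad ≈ 0.002227 rad

θ(12/5) = 27843/12500000 rad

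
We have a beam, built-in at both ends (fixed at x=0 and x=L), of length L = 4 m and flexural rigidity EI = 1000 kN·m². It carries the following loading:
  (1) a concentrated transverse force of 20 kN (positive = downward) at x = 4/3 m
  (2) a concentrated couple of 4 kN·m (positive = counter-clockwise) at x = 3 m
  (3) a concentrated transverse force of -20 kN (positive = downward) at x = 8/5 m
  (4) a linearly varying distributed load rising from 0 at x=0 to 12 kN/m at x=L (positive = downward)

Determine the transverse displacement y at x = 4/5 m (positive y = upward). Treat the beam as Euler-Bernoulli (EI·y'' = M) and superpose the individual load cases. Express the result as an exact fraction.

Load 1 — point force P=20 kN at a=4/3 m (b=L-a=8/3):
  y_1 = -Pb²x²(3aL-(3a+b)x)/(6L³EI)  [x≤a] = -20·(8/3)²·(4/5)²·(3·(4/3)·4-(3·(4/3)+(8/3))·(4/5))/(6·4³·1000) = -128/50625 m
Load 2 — applied couple M₀=4 kN·m at a=3 m (b=L-a=1):
  y_2 = (R_Ax³/6 - M_Ax²/2)/EI  [x≤a] with R_A=9/8, M_A=5/4 = ((9/8)·(4/5)³/6 - (5/4)·(4/5)²/2)/1000 = -19/62500 m
Load 3 — point force P=-20 kN at a=8/5 m (b=L-a=12/5):
  y_3 = -Pb²x²(3aL-(3a+b)x)/(6L³EI)  [x≤a] = -(-20)·(12/5)²·(4/5)²·(3·(8/5)·4-(3·(8/5)+(12/5))·(4/5))/(6·4³·1000) = 1008/390625 m
Load 4 — triangular load w₀=12 kN/m (0→w₀ over full span):
  y_4 = -w₀x²(L-x)²(x+2L)/(120LEI) = -12·(4/5)²·(4-(4/5))²·((4/5)+2·4)/(120·4·1000) = -2816/1953125 m
Superposition: y = Σ y_i = -1071799/632812500 m ≈ -0.001694 m

y(4/5) = -1071799/632812500 m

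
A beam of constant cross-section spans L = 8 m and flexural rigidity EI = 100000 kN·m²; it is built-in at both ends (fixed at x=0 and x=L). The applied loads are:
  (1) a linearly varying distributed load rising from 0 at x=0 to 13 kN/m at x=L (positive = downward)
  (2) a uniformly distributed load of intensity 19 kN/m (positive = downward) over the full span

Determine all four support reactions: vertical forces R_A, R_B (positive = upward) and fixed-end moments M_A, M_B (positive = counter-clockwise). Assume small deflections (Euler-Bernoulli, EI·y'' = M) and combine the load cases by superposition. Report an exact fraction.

R_A = 458/5 kN, M_A = 1936/15 kN·m, R_B = 562/5 kN, M_B = -2144/15 kN·m

Load 1 — triangular load w₀=13 kN/m (0→w₀ over full span):
  R_A = 3w₀L/20 = 3·13·8/20 = 78/5 kN
  M_A = w₀L²/30 = 13·8²/30 = 416/15 kN·m
  R_B = 7w₀L/20 = 7·13·8/20 = 182/5 kN
  M_B = -w₀L²/20 = -13·8²/20 = -208/5 kN·m
Load 2 — uniform load w=19 kN/m over full span:
  R_A = wL/2 = 19·8/2 = 76 kN
  M_A = wL²/12 = 19·8²/12 = 304/3 kN·m
  R_B = wL/2 = 19·8/2 = 76 kN
  M_B = -wL²/12 = -19·8²/12 = -304/3 kN·m
Superposition: R_A = 458/5 kN, M_A = 1936/15 kN·m, R_B = 562/5 kN, M_B = -2144/15 kN·m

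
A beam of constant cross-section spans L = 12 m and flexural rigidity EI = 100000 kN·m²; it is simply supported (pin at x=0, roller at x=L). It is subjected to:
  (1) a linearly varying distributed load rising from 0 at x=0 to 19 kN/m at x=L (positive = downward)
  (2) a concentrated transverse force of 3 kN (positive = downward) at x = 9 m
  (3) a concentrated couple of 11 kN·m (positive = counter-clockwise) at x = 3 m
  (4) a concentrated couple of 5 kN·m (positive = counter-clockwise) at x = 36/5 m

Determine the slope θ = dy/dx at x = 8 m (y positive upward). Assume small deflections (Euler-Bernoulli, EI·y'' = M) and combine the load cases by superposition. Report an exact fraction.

θ(8) = 55457/18000000 rad

Load 1 — triangular load w₀=19 kN/m (0→w₀ over full span):
  θ_1 = -w₀(7L⁴-30L²x²+15x⁴)/(360LEI) = -19·(7·12⁴-30·12²·8²+15·8⁴)/(360·12·100000) = 1729/562500 rad
Load 2 — point force P=3 kN at a=9 m (b=L-a=3):
  θ_2 = -Pb(L²-b²-3x²)/(6LEI)  [x≤a] = -3·3·(12²-3²-3·8²)/(6·12·100000) = 57/800000 rad
Load 3 — applied couple M₀=11 kN·m at a=3 m (b=L-a=9):
  θ_3 = (M₀x²/(2L)-M₀(x-a)+C₁)/EI  [x>a] with C₁=M₀(3b²-L²)/(6L)=121/8 = (11·8²/(2·12)-11·(8-3)+(121/8))/100000 = -253/2400000 rad
Load 4 — applied couple M₀=5 kN·m at a=36/5 m (b=L-a=24/5):
  θ_4 = (M₀x²/(2L)-M₀(x-a)+C₁)/EI  [x>a] with C₁=M₀(3b²-L²)/(6L)=-26/5 = (5·8²/(2·12)-5·(8-(36/5))+(-26/5))/100000 = 31/750000 rad
Superposition: θ = Σ θ_i = 55457/18000000 rad ≈ 0.003081 rad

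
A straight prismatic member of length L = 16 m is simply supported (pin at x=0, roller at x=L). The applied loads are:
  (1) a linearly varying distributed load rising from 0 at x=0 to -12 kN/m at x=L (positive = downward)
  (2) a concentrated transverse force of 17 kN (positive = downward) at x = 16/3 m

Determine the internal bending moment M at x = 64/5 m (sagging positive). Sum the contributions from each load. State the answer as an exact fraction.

Load 1 — triangular load w₀=-12 kN/m (0→w₀ over full span):
  M_1 = w₀Lx/6 - w₀x³/(6L) = (-12)·16·(64/5)/6 - (-12)·(64/5)³/(6·16) = -18432/125 kN·m
Load 2 — point force P=17 kN at a=16/3 m (b=L-a=32/3):
  M_2 = Pa(L-x)/L  [x>a] = 17·(16/3)·(16-(64/5))/16 = 272/15 kN·m
Superposition: M = Σ M_i = -48496/375 kN·m ≈ -129.322667 kN·m

M(64/5) = -48496/375 kN·m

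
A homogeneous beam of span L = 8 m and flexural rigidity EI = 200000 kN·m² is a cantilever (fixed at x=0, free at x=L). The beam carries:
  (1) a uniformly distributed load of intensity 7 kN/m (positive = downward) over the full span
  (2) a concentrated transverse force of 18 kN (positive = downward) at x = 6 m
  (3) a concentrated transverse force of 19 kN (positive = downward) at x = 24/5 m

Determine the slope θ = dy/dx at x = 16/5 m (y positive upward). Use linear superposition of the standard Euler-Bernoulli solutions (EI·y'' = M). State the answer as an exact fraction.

θ(16/5) = -5369/1171875 rad

Load 1 — uniform load w=7 kN/m over full span:
  θ_1 = -wx(x²-3Lx+3L²)/(6EI) = -7·(16/5)·((16/5)²-3·8·(16/5)+3·8²)/(6·200000) = -2744/1171875 rad
Load 2 — point force P=18 kN at a=6 m (b=L-a=2):
  θ_2 = -Px(2a-x)/(2EI)  [x≤a] = -18·(16/5)·(2·6-(16/5))/(2·200000) = -99/78125 rad
Load 3 — point force P=19 kN at a=24/5 m (b=L-a=16/5):
  θ_3 = -Px(2a-x)/(2EI)  [x≤a] = -19·(16/5)·(2·(24/5)-(16/5))/(2·200000) = -76/78125 rad
Superposition: θ = Σ θ_i = -5369/1171875 rad ≈ -0.004582 rad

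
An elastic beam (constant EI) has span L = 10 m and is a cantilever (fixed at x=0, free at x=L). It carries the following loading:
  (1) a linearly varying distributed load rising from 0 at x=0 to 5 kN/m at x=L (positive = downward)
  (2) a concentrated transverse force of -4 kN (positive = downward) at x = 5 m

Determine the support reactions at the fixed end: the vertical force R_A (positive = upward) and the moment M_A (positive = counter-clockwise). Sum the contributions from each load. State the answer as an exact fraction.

Load 1 — triangular load w₀=5 kN/m (0→w₀ over full span):
  R_A = w₀L/2 = 5·10/2 = 25 kN
  M_A = w₀L²/3 = 5·10²/3 = 500/3 kN·m
Load 2 — point force P=-4 kN at a=5 m (b=L-a=5):
  R_A = P = (-4) = -4 kN
  M_A = Pa = (-4)·5 = -20 kN·m
Superposition: R_A = 21 kN, M_A = 440/3 kN·m

R_A = 21 kN, M_A = 440/3 kN·m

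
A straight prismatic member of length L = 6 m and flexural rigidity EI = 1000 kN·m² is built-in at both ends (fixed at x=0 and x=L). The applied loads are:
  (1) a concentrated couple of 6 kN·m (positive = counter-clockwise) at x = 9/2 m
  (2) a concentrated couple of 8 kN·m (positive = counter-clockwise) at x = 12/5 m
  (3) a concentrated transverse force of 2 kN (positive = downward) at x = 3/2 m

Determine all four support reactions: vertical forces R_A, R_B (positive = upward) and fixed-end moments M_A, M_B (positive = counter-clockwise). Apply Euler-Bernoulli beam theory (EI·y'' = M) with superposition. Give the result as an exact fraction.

R_A = 1893/400 kN, M_A = 1809/400 kN·m, R_B = -1093/400 kN, M_B = 349/400 kN·m

Load 1 — applied couple M₀=6 kN·m at a=9/2 m (b=L-a=3/2):
  R_A = 6M₀ab/L³ = 6·6·(9/2)·(3/2)/6³ = 9/8 kN
  M_A = M₀b(2a-b)/L² = 6·(3/2)·(2·(9/2)-(3/2))/6² = 15/8 kN·m
  R_B = -6M₀ab/L³ = -6·6·(9/2)·(3/2)/6³ = -9/8 kN
  M_B = M₀a(2b-a)/L² = 6·(9/2)·(2·(3/2)-(9/2))/6² = -9/8 kN·m
Load 2 — applied couple M₀=8 kN·m at a=12/5 m (b=L-a=18/5):
  R_A = 6M₀ab/L³ = 6·8·(12/5)·(18/5)/6³ = 48/25 kN
  M_A = M₀b(2a-b)/L² = 8·(18/5)·(2·(12/5)-(18/5))/6² = 24/25 kN·m
  R_B = -6M₀ab/L³ = -6·8·(12/5)·(18/5)/6³ = -48/25 kN
  M_B = M₀a(2b-a)/L² = 8·(12/5)·(2·(18/5)-(12/5))/6² = 64/25 kN·m
Load 3 — point force P=2 kN at a=3/2 m (b=L-a=9/2):
  R_A = Pb²(3a+b)/L³ = 2·(9/2)²·(3·(3/2)+(9/2))/6³ = 27/16 kN
  M_A = Pab²/L² = 2·(3/2)·(9/2)²/6² = 27/16 kN·m
  R_B = Pa²(a+3b)/L³ = 2·(3/2)²·((3/2)+3·(9/2))/6³ = 5/16 kN
  M_B = -Pa²b/L² = -2·(3/2)²·(9/2)/6² = -9/16 kN·m
Superposition: R_A = 1893/400 kN, M_A = 1809/400 kN·m, R_B = -1093/400 kN, M_B = 349/400 kN·m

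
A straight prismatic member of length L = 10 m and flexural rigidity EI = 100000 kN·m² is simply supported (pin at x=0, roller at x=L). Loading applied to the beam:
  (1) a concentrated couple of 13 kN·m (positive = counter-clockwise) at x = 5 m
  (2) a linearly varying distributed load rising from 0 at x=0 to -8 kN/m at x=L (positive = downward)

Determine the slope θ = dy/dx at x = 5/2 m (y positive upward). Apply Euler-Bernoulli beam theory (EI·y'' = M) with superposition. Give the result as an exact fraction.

θ(5/2) = 6557/5760000 rad

Load 1 — applied couple M₀=13 kN·m at a=5 m (b=L-a=5):
  θ_1 = (M₀x²/(2L)+C₁)/EI  [x≤a] with C₁=M₀(3b²-L²)/(6L)=-65/12 = (13·(5/2)²/(2·10)+(-65/12))/100000 = -13/960000 rad
Load 2 — triangular load w₀=-8 kN/m (0→w₀ over full span):
  θ_2 = -w₀(7L⁴-30L²x²+15x⁴)/(360LEI) = -(-8)·(7·10⁴-30·10²·(5/2)²+15·(5/2)⁴)/(360·10·100000) = 1327/1152000 rad
Superposition: θ = Σ θ_i = 6557/5760000 rad ≈ 0.001138 rad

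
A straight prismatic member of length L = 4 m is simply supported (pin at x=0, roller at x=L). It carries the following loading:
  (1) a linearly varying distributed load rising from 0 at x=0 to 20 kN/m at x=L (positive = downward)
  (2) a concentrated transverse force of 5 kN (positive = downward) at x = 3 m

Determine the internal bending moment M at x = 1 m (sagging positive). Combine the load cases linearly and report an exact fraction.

Load 1 — triangular load w₀=20 kN/m (0→w₀ over full span):
  M_1 = w₀Lx/6 - w₀x³/(6L) = 20·4·1/6 - 20·1³/(6·4) = 25/2 kN·m
Load 2 — point force P=5 kN at a=3 m (b=L-a=1):
  M_2 = Pbx/L  [x≤a] = 5·1·1/4 = 5/4 kN·m
Superposition: M = Σ M_i = 55/4 kN·m ≈ 13.750000 kN·m

M(1) = 55/4 kN·m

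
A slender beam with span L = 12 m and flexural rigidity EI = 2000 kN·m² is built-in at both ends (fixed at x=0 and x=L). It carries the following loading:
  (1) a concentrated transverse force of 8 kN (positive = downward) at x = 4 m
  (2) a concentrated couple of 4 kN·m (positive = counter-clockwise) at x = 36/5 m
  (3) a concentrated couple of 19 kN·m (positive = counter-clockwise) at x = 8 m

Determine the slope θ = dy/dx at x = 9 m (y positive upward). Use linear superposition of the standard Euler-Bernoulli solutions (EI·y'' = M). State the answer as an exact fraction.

Load 1 — point force P=8 kN at a=4 m (b=L-a=8):
  θ_1 = Pa²(L-x)(2bL-(3b+a)(L-x))/(2L³EI)  [x>a] = 8·4²·(12-9)·(2·8·12-(3·8+4)·(12-9))/(2·12³·2000) = 3/500 rad
Load 2 — applied couple M₀=4 kN·m at a=36/5 m (b=L-a=24/5):
  θ_2 = (R_Ax²/2 - M_Ax - M₀(x-a))/EI  [x>a] with R_A=12/25, M_A=32/25 = ((12/25)·9²/2 - (32/25)·9 - 4·(9-(36/5)))/2000 = 9/25000 rad
Load 3 — applied couple M₀=19 kN·m at a=8 m (b=L-a=4):
  θ_3 = (R_Ax²/2 - M_Ax - M₀(x-a))/EI  [x>a] with R_A=19/9, M_A=19/3 = ((19/9)·9²/2 - (19/3)·9 - 19·(9-8))/2000 = 19/4000 rad
Superposition: θ = Σ θ_i = 1111/100000 rad ≈ 0.011110 rad

θ(9) = 1111/100000 rad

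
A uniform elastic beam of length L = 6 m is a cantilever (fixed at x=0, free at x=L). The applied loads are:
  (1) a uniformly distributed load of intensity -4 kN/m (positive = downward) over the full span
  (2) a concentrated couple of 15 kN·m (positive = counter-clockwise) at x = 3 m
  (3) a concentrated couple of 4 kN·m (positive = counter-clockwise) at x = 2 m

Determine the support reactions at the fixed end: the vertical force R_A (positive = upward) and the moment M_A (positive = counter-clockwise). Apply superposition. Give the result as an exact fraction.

R_A = -24 kN, M_A = -91 kN·m

Load 1 — uniform load w=-4 kN/m over full span:
  R_A = wL = (-4)·6 = -24 kN
  M_A = wL²/2 = (-4)·6²/2 = -72 kN·m
Load 2 — applied couple M₀=15 kN·m at a=3 m (b=L-a=3):
  R_A = 0 kN
  M_A = -M₀ = -15 kN·m
Load 3 — applied couple M₀=4 kN·m at a=2 m (b=L-a=4):
  R_A = 0 kN
  M_A = -M₀ = -4 kN·m
Superposition: R_A = -24 kN, M_A = -91 kN·m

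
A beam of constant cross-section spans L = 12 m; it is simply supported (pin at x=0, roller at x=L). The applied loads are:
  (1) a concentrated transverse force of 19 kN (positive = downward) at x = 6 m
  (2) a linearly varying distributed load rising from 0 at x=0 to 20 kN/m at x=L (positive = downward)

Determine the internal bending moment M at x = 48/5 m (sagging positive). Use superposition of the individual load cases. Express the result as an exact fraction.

M(48/5) = 4026/25 kN·m

Load 1 — point force P=19 kN at a=6 m (b=L-a=6):
  M_1 = Pa(L-x)/L  [x>a] = 19·6·(12-(48/5))/12 = 114/5 kN·m
Load 2 — triangular load w₀=20 kN/m (0→w₀ over full span):
  M_2 = w₀Lx/6 - w₀x³/(6L) = 20·12·(48/5)/6 - 20·(48/5)³/(6·12) = 3456/25 kN·m
Superposition: M = Σ M_i = 4026/25 kN·m ≈ 161.040000 kN·m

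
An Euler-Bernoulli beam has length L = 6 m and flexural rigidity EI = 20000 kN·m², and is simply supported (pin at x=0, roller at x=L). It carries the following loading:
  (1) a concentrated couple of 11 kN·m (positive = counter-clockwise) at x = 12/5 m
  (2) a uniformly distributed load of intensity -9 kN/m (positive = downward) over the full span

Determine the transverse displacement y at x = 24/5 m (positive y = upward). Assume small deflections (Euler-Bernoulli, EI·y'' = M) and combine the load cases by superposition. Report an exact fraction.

Load 1 — applied couple M₀=11 kN·m at a=12/5 m (b=L-a=18/5):
  y_1 = (M₀x³/(6L)-M₀(x-a)²/2+C₁x)/EI  [x>a] with C₁=M₀(3b²-L²)/(6L)=22/25 = (11·(24/5)³/(6·6)-11·((24/5)-(12/5))²/2+(22/25)·(24/5))/20000 = 99/312500 m
Load 2 — uniform load w=-9 kN/m over full span:
  y_2 = -wx(L³-2Lx²+x³)/(24EI) = -(-9)·(24/5)·(6³-2·6·(24/5)²+(24/5)³)/(24·20000) = 7047/1562500 m
Superposition: y = Σ y_i = 3771/781250 m ≈ 0.004827 m

y(24/5) = 3771/781250 m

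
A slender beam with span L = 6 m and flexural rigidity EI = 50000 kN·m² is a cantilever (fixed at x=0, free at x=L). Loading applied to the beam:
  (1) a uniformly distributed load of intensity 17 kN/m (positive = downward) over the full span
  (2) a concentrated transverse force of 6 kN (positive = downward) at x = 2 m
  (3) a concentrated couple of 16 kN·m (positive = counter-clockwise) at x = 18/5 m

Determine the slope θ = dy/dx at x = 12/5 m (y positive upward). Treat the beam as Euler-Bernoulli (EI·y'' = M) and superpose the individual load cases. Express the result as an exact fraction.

Load 1 — uniform load w=17 kN/m over full span:
  θ_1 = -wx(x²-3Lx+3L²)/(6EI) = -17·(12/5)·((12/5)²-3·6·(12/5)+3·6²)/(6·50000) = -7497/781250 rad
Load 2 — point force P=6 kN at a=2 m (b=L-a=4):
  θ_2 = -Pa²/(2EI)  [x>a] = -6·2²/(2·50000) = -3/12500 rad
Load 3 — applied couple M₀=16 kN·m at a=18/5 m (b=L-a=12/5):
  θ_3 = M₀x/EI  [x≤a] = 16·(12/5)/50000 = 12/15625 rad
Superposition: θ = Σ θ_i = -14169/1562500 rad ≈ -0.009068 rad

θ(12/5) = -14169/1562500 rad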